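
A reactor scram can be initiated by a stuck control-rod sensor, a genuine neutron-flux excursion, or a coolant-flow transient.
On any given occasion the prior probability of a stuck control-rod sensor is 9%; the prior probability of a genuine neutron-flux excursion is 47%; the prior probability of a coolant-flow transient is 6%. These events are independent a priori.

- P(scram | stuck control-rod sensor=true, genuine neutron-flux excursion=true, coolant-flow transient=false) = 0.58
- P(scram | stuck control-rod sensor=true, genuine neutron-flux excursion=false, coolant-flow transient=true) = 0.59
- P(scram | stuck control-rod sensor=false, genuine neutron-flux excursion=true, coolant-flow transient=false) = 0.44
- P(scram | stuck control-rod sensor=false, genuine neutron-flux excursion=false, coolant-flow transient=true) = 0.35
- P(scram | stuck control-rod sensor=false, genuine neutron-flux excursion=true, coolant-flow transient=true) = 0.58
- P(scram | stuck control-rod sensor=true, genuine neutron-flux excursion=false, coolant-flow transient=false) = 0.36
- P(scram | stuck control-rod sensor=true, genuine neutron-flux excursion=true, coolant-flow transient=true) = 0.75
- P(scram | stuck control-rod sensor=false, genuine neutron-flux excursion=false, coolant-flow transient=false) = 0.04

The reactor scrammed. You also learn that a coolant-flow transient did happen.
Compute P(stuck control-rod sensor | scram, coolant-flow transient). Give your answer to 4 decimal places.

P(scram | coolant-flow transient) = 0.35*0.91*0.53 + 0.58*0.91*0.47 + 0.59*0.09*0.53 + 0.75*0.09*0.47 = 0.168805 + 0.248066 + 0.028143 + 0.031725 = 0.476739
Of this, 0.059868 comes from 0.028143 + 0.031725 (the stuck control-rod sensor=true cases).
P(stuck control-rod sensor | scram, coolant-flow transient) = 0.059868 / 0.476739 ≈ 0.1256

P(stuck control-rod sensor | scram, coolant-flow transient) ≈ 0.1256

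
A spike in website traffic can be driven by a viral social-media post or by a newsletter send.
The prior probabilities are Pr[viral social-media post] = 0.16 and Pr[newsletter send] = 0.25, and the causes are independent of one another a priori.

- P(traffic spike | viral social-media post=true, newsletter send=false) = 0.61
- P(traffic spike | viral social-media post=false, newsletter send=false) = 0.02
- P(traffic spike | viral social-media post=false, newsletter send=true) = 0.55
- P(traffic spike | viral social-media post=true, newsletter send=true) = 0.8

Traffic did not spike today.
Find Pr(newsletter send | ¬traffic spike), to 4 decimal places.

Pr(newsletter send | ¬traffic spike) ≈ 0.1337

Sum P(¬traffic spike|·) weighted by the priors over the 4 (viral social-media post, newsletter send) configurations:
  P(¬traffic spike) = 0.98*0.84*0.75 + 0.45*0.84*0.25 + 0.39*0.16*0.75 + 0.2*0.16*0.25
        = 0.617400 + 0.094500 + 0.046800 + 0.008000 = 0.766700
Configurations with newsletter send contribute 0.102500, so
  P(newsletter send | ¬traffic spike) = 0.102500 / 0.766700 ≈ 0.1337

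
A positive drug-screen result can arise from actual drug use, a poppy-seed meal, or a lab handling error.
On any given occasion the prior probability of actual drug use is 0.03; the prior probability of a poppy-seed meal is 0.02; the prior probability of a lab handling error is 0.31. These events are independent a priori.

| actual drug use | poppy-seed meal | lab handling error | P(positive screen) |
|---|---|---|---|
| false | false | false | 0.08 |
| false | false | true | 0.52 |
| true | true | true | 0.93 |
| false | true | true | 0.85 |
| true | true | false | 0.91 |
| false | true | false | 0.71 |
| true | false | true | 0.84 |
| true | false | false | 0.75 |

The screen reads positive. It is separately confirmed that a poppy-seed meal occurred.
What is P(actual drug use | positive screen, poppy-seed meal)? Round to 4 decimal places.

P(actual drug use | positive screen, poppy-seed meal) ≈ 0.0362

Sum P(positive screen|·) weighted by the priors over the 4 (actual drug use, lab handling error) configurations:
  P(positive screen | poppy-seed meal) = 0.71·0.97·0.69 + 0.85·0.97·0.31 + 0.91·0.03·0.69 + 0.93·0.03·0.31
        = 0.475203 + 0.255595 + 0.018837 + 0.008649 = 0.758284
The terms with actual drug use present sum to 0.027486, so
  P(actual drug use | positive screen, poppy-seed meal) = 0.027486 / 0.758284 ≈ 0.0362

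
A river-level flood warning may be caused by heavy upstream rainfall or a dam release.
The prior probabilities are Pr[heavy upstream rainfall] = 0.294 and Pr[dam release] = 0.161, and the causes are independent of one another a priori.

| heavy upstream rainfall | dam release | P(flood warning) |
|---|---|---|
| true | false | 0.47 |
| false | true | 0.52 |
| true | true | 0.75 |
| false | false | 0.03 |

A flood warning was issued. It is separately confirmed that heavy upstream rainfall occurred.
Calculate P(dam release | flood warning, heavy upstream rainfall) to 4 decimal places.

P(dam release | flood warning, heavy upstream rainfall) ≈ 0.2344

P(flood warning | heavy upstream rainfall) = 0.47*0.839 + 0.75*0.161 = 0.394330 + 0.120750 = 0.515080
Restricting to configurations with dam release present: 0.75*0.161 = 0.120750.
P(dam release | flood warning, heavy upstream rainfall) = 0.120750 / 0.515080 ≈ 0.2344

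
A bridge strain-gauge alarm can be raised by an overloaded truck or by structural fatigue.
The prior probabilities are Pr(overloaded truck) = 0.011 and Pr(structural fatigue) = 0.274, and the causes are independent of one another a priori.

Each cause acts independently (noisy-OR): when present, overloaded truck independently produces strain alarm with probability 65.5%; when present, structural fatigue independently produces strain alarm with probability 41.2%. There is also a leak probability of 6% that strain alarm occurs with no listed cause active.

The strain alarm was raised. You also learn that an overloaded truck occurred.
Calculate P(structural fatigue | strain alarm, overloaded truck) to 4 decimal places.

Under noisy-OR, P(strain alarm | causes) = 1 − (1−0.06)·∏(1−qᵢ) over the active causes.
By total probability over both values of structural fatigue:
  P(strain alarm | overloaded truck) = 0.6757·0.726 + 0.809312·0.274
        = 0.490558 + 0.221751 = 0.712309
The terms with structural fatigue present sum to 0.221751, so
  P(structural fatigue | strain alarm, overloaded truck) = 0.221751 / 0.712309 ≈ 0.3113

P(structural fatigue | strain alarm, overloaded truck) ≈ 0.3113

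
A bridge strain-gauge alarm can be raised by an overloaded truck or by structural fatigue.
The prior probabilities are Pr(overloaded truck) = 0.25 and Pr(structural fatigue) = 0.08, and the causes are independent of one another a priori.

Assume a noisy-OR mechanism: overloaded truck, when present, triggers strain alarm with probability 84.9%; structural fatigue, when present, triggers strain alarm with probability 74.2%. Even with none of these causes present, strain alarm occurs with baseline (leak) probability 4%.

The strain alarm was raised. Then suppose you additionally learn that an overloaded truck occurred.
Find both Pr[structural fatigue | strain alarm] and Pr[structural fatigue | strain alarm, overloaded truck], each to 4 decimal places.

Under noisy-OR, P(strain alarm | causes) = 1 − (1−0.04)·∏(1−qᵢ) over the active causes.
P(strain alarm) = 0.04×0.75×0.92 + 0.75232×0.75×0.08 + 0.85504×0.25×0.92 + 0.9626×0.25×0.08 = 0.027600 + 0.045139 + 0.196659 + 0.019252 = 0.288650
Restricting to configurations with structural fatigue present: 0.045139 + 0.019252 = 0.064391.
P(structural fatigue | strain alarm) = 0.064391 / 0.288650 ≈ 0.2231

Now also conditioning on overloaded truck=true:
Numerator (weight on configurations with structural fatigue): 0.9626·0.08 = 0.077008
The normalizing constant is 0.85504·0.92 + 0.9626·0.08 = 0.863645
P(structural fatigue | strain alarm, overloaded truck) = 0.077008/0.863645 ≈ 0.0892

Pr[structural fatigue | strain alarm] ≈ 0.2231; Pr[structural fatigue | strain alarm, overloaded truck] ≈ 0.0892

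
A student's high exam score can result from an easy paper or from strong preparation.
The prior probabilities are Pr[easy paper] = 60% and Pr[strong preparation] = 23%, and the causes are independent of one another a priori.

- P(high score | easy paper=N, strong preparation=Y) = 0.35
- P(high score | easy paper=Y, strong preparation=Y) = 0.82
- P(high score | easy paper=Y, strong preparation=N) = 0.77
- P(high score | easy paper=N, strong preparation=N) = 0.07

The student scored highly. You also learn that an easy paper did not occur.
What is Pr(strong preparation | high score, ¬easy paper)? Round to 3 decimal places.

Pr(strong preparation | high score, ¬easy paper) ≈ 0.599

Numerator (weight on configurations with strong preparation): 0.35*0.23 = 0.080500
Denominator P(high score | ¬easy paper): 0.07*0.77 + 0.35*0.23 = 0.134400
Posterior = 0.080500 / 0.134400 ≈ 0.599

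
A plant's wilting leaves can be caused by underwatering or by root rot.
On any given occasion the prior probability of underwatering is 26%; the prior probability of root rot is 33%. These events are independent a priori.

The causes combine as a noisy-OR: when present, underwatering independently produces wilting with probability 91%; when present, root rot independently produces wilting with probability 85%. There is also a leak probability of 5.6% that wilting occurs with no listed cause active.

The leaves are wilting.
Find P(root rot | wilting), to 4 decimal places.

P(root rot | wilting) ≈ 0.6113

Under noisy-OR, P(wilting | causes) = 1 − (1−0.056)·∏(1−qᵢ) over the active causes.
P(wilting) = 0.056*0.74*0.67 + 0.8584*0.74*0.33 + 0.91504*0.26*0.67 + 0.987256*0.26*0.33 = 0.027765 + 0.209621 + 0.159400 + 0.084707 = 0.481493
The root rot-present share is 0.209621 + 0.084707 = 0.294328.
Hence the posterior is 0.294328/0.481493 ≈ 0.6113.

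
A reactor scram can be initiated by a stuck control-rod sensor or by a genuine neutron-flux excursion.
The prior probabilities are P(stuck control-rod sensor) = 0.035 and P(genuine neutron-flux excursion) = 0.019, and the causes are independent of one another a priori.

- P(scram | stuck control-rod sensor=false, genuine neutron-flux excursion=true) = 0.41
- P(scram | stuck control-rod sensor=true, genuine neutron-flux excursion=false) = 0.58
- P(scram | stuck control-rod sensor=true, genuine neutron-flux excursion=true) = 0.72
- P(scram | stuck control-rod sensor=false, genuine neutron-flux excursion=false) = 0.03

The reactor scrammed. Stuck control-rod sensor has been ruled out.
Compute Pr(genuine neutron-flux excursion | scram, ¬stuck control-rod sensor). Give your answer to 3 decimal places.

P(scram | ¬stuck control-rod sensor) = 0.03×0.981 + 0.41×0.019 = 0.029430 + 0.007790 = 0.037220
Restricting to configurations with genuine neutron-flux excursion present: 0.41×0.019 = 0.007790.
Hence the posterior is 0.007790/0.037220 ≈ 0.209.

Pr(genuine neutron-flux excursion | scram, ¬stuck control-rod sensor) ≈ 0.209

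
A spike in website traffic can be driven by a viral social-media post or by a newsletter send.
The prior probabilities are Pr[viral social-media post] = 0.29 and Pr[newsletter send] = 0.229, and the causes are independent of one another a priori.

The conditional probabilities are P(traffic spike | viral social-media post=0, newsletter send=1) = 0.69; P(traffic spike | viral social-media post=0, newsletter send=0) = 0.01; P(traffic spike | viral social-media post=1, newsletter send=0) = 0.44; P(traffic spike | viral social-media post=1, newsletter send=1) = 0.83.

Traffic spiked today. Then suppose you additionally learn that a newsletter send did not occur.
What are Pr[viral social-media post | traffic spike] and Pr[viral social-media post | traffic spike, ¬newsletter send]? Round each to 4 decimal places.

Numerator (weight on configurations with viral social-media post): 0.098380 + 0.055120 = 0.153500
Denominator P(traffic spike): 0.01*0.71*0.771 + 0.69*0.71*0.229 + 0.44*0.29*0.771 + 0.83*0.29*0.229 = 0.271161
P(viral social-media post | traffic spike) = 0.153500/0.271161 ≈ 0.5661

With the extra evidence:
P(traffic spike | ¬newsletter send) = 0.01·0.71 + 0.44·0.29 = 0.007100 + 0.127600 = 0.134700
Of this, 0.127600 comes from 0.44·0.29 (the viral social-media post=true cases).
Hence the posterior is 0.127600/0.134700 ≈ 0.9473.
With newsletter send excluded, viral social-media post must carry more of the explanatory weight for the traffic spike.

Pr[viral social-media post | traffic spike] ≈ 0.5661; Pr[viral social-media post | traffic spike, ¬newsletter send] ≈ 0.9473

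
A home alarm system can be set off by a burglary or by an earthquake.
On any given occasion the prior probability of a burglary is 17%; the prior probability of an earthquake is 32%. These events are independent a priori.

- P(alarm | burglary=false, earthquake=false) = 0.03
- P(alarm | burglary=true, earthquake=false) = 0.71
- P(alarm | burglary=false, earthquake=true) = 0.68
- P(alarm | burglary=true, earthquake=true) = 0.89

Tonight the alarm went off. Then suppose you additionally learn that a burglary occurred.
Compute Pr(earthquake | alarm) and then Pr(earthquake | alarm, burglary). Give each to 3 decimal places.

P(alarm) = 0.03×0.83×0.68 + 0.68×0.83×0.32 + 0.71×0.17×0.68 + 0.89×0.17×0.32 = 0.016932 + 0.180608 + 0.082076 + 0.048416 = 0.328032
Restricting to configurations with earthquake present: 0.180608 + 0.048416 = 0.229024.
Hence the posterior is 0.229024/0.328032 ≈ 0.698.

With the extra evidence:
P(alarm | burglary) = 0.71*0.68 + 0.89*0.32 = 0.482800 + 0.284800 = 0.767600
Of this, 0.284800 comes from 0.89*0.32 (the earthquake=true cases).
Hence the posterior is 0.284800/0.767600 ≈ 0.371.
The drop from 0.698 to 0.371 is the explaining-away (discounting) effect.

Pr(earthquake | alarm) ≈ 0.698; Pr(earthquake | alarm, burglary) ≈ 0.371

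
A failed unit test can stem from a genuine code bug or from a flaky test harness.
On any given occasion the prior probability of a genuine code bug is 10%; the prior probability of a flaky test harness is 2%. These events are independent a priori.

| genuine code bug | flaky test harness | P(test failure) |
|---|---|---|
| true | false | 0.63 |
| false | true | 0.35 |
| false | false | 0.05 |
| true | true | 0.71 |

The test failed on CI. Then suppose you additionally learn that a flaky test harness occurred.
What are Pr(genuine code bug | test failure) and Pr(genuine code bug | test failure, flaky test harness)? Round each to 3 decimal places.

Pr(genuine code bug | test failure) ≈ 0.556; Pr(genuine code bug | test failure, flaky test harness) ≈ 0.184

Numerator (weight on configurations with genuine code bug): 0.061740 + 0.001420 = 0.063160
Normalizer over all consistent configurations: 0.05×0.9×0.98 + 0.35×0.9×0.02 + 0.63×0.1×0.98 + 0.71×0.1×0.02 = 0.113560
Posterior = 0.063160 / 0.113560 ≈ 0.556

Now condition on the additional information:
By total probability over both values of genuine code bug:
  P(test failure | flaky test harness) = 0.35*0.9 + 0.71*0.1
        = 0.315000 + 0.071000 = 0.386000
Keeping only the genuine code bug-present terms gives 0.071000, so
  P(genuine code bug | test failure, flaky test harness) = 0.071000 / 0.386000 ≈ 0.184
— flaky test harness explains away the evidence for genuine code bug.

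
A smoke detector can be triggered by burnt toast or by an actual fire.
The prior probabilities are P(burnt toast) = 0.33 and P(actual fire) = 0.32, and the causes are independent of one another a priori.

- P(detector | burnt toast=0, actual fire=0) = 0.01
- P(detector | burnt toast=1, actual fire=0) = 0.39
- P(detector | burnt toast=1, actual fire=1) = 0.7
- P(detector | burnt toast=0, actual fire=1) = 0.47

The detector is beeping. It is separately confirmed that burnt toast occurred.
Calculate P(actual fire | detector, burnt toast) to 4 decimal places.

P(actual fire | detector, burnt toast) ≈ 0.4579

P(detector | burnt toast) = 0.39·0.68 + 0.7·0.32 = 0.265200 + 0.224000 = 0.489200
Restricting to configurations with actual fire present: 0.7·0.32 = 0.224000.
P(actual fire | detector, burnt toast) = 0.224000 / 0.489200 ≈ 0.4579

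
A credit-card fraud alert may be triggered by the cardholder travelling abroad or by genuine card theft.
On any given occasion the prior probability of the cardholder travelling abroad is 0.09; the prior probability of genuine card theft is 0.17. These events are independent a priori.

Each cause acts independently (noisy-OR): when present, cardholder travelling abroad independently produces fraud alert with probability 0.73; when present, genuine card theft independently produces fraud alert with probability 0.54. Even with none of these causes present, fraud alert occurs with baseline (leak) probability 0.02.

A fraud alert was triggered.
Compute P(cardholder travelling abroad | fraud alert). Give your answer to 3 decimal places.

P(cardholder travelling abroad | fraud alert) ≈ 0.406

Under noisy-OR, P(fraud alert | causes) = 1 − (1−0.02)·∏(1−qᵢ) over the active causes.
By total probability over the 4 (cardholder travelling abroad, genuine card theft) configurations:
  P(fraud alert) = 0.02·0.91·0.83 + 0.5492·0.91·0.17 + 0.7354·0.09·0.83 + 0.878284·0.09·0.17
        = 0.015106 + 0.084961 + 0.054934 + 0.013438 = 0.168439
Configurations with cardholder travelling abroad contribute 0.068372, so
  P(cardholder travelling abroad | fraud alert) = 0.068372 / 0.168439 ≈ 0.406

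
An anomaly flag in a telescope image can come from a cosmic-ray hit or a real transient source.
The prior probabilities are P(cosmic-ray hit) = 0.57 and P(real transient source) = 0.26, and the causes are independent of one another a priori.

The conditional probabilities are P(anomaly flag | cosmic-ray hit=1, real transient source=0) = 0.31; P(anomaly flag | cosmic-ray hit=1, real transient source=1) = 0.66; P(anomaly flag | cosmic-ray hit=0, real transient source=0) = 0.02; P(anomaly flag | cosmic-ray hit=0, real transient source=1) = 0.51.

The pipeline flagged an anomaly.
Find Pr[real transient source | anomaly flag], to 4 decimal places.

P(anomaly flag) = 0.02·0.43·0.74 + 0.51·0.43·0.26 + 0.31·0.57·0.74 + 0.66·0.57·0.26 = 0.006364 + 0.057018 + 0.130758 + 0.097812 = 0.291952
The real transient source-present share is 0.057018 + 0.097812 = 0.154830.
P(real transient source | anomaly flag) = 0.154830 / 0.291952 ≈ 0.5303

Pr[real transient source | anomaly flag] ≈ 0.5303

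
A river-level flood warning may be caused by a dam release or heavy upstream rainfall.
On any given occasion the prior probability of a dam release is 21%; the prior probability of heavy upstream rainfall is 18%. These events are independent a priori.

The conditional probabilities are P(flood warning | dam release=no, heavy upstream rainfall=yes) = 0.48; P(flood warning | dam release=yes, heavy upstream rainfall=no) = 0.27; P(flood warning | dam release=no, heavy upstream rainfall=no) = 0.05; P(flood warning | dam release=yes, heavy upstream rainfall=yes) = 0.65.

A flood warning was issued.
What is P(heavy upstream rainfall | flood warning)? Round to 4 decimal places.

P(flood warning) = 0.05·0.79·0.82 + 0.48·0.79·0.18 + 0.27·0.21·0.82 + 0.65·0.21·0.18 = 0.032390 + 0.068256 + 0.046494 + 0.024570 = 0.171710
Of this, 0.092826 comes from 0.068256 + 0.024570 (the heavy upstream rainfall=true cases).
So P(heavy upstream rainfall | flood warning) = 0.092826/0.171710 ≈ 0.5406.

P(heavy upstream rainfall | flood warning) ≈ 0.5406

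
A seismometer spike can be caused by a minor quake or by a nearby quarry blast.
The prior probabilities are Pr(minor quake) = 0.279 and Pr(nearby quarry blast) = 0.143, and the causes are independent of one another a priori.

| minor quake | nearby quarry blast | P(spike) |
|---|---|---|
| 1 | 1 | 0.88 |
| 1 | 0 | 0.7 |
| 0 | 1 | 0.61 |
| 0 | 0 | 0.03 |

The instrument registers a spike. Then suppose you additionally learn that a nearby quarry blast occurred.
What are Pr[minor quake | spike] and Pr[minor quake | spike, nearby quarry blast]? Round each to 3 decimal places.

Pr[minor quake | spike] ≈ 0.713; Pr[minor quake | spike, nearby quarry blast] ≈ 0.358

P(spike) = 0.03*0.721*0.857 + 0.61*0.721*0.143 + 0.7*0.279*0.857 + 0.88*0.279*0.143 = 0.018537 + 0.062893 + 0.167372 + 0.035109 = 0.283911
The minor quake-present share is 0.167372 + 0.035109 = 0.202481.
So P(minor quake | spike) = 0.202481/0.283911 ≈ 0.713.

Now condition on the additional information:
Numerator (weight on configurations with minor quake): 0.88·0.279 = 0.245520
Denominator P(spike | nearby quarry blast): 0.61·0.721 + 0.88·0.279 = 0.685330
P(minor quake | spike, nearby quarry blast) = 0.245520/0.685330 ≈ 0.358
— nearby quarry blast explains away the evidence for minor quake.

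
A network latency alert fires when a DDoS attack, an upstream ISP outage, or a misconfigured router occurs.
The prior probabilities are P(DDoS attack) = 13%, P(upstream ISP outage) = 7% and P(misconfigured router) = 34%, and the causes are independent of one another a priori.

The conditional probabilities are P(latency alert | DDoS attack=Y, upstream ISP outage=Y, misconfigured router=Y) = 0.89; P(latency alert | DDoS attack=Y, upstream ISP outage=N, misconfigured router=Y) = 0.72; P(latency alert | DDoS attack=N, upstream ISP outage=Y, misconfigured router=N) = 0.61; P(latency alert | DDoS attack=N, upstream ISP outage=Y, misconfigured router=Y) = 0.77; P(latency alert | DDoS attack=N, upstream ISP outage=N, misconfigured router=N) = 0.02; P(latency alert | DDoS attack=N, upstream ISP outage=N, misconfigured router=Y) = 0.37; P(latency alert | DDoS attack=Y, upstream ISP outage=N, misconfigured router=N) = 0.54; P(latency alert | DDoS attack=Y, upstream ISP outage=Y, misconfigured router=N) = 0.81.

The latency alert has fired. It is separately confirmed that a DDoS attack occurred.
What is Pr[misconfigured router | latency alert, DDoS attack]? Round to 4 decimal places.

Pr[misconfigured router | latency alert, DDoS attack] ≈ 0.4028

Sum P(latency alert|·) weighted by the priors over the 4 (upstream ISP outage, misconfigured router) configurations:
  P(latency alert | DDoS attack) = 0.54*0.93*0.66 + 0.72*0.93*0.34 + 0.81*0.07*0.66 + 0.89*0.07*0.34
        = 0.331452 + 0.227664 + 0.037422 + 0.021182 = 0.617720
Keeping only the misconfigured router-present terms gives 0.248846, so
  P(misconfigured router | latency alert, DDoS attack) = 0.248846 / 0.617720 ≈ 0.4028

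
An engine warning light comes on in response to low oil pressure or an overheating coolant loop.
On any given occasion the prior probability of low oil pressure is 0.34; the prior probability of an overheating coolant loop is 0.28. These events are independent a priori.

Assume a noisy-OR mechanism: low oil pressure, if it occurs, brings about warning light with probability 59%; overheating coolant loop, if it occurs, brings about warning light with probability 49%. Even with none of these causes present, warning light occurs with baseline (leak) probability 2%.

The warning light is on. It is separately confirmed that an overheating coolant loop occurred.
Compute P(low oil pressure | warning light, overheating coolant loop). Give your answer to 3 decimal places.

Under noisy-OR, P(warning light | causes) = 1 − (1−0.02)·∏(1−qᵢ) over the active causes.
Enumerate both values of low oil pressure and weight by the priors:
  P(warning light | overheating coolant loop) = 0.5002·0.66 + 0.795082·0.34
        = 0.330132 + 0.270328 = 0.600460
Keeping only the low oil pressure-present terms gives 0.270328, so
  P(low oil pressure | warning light, overheating coolant loop) = 0.270328 / 0.600460 ≈ 0.450

P(low oil pressure | warning light, overheating coolant loop) ≈ 0.450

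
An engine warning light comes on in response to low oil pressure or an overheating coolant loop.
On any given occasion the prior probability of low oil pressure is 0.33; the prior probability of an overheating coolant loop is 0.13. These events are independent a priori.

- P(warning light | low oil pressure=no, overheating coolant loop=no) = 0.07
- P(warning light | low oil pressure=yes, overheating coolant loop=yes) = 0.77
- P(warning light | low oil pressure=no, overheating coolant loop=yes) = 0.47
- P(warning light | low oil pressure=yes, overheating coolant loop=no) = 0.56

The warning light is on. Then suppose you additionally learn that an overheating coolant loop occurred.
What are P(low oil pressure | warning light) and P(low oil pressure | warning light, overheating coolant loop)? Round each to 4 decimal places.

P(low oil pressure | warning light) ≈ 0.7034; P(low oil pressure | warning light, overheating coolant loop) ≈ 0.4466

For the numerator, keep only low oil pressure=true terms: 0.160776 + 0.033033 = 0.193809
The normalizing constant is 0.07×0.67×0.87 + 0.47×0.67×0.13 + 0.56×0.33×0.87 + 0.77×0.33×0.13 = 0.275549
P(low oil pressure | warning light) = 0.193809/0.275549 ≈ 0.7034

With the extra evidence:
Sum P(warning light|·) weighted by the priors over both values of low oil pressure:
  P(warning light | overheating coolant loop) = 0.47*0.67 + 0.77*0.33
        = 0.314900 + 0.254100 = 0.569000
Configurations with low oil pressure contribute 0.254100, so
  P(low oil pressure | warning light, overheating coolant loop) = 0.254100 / 0.569000 ≈ 0.4466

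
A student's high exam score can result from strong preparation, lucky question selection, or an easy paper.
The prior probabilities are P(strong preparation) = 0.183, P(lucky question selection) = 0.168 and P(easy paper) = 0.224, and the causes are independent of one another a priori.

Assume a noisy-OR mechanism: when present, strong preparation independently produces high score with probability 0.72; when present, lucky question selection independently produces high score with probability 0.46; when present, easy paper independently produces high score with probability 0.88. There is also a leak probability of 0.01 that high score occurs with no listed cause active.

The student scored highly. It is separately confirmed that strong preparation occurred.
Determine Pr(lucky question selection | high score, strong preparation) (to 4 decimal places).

Under noisy-OR, P(high score | causes) = 1 − (1−0.01)·∏(1−qᵢ) over the active causes.
Enumerate the 4 (lucky question selection, easy paper) configurations and weight by the priors:
  P(high score | strong preparation) = 0.7228·0.832·0.776 + 0.966736·0.832·0.224 + 0.850312·0.168·0.776 + 0.982037·0.168·0.224
        = 0.466663 + 0.180169 + 0.110853 + 0.036956 = 0.794641
Configurations with lucky question selection contribute 0.147809, so
  P(lucky question selection | high score, strong preparation) = 0.147809 / 0.794641 ≈ 0.1860

Pr(lucky question selection | high score, strong preparation) ≈ 0.1860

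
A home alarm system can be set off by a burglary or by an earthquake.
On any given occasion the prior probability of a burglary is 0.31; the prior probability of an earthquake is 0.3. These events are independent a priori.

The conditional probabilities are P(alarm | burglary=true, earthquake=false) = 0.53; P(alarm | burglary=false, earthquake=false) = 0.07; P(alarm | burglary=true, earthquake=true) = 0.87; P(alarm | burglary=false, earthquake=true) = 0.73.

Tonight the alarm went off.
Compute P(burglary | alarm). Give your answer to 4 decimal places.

P(burglary | alarm) ≈ 0.5144

Enumerate the 4 (burglary, earthquake) configurations and weight by the priors:
  P(alarm) = 0.07×0.69×0.7 + 0.73×0.69×0.3 + 0.53×0.31×0.7 + 0.87×0.31×0.3
        = 0.033810 + 0.151110 + 0.115010 + 0.080910 = 0.380840
The terms with burglary present sum to 0.195920, so
  P(burglary | alarm) = 0.195920 / 0.380840 ≈ 0.5144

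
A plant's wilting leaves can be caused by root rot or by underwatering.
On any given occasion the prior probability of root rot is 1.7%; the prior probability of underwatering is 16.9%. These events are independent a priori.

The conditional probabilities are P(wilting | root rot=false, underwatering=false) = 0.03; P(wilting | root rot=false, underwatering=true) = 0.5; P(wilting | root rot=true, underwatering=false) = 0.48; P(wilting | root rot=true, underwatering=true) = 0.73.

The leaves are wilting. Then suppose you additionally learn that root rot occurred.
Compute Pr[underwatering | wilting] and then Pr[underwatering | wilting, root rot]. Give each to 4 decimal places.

Enumerate the 4 (root rot, underwatering) configurations and weight by the priors:
  P(wilting) = 0.03*0.983*0.831 + 0.5*0.983*0.169 + 0.48*0.017*0.831 + 0.73*0.017*0.169
        = 0.024506 + 0.083063 + 0.006781 + 0.002097 = 0.116447
Configurations with underwatering contribute 0.085160, so
  P(underwatering | wilting) = 0.085160 / 0.116447 ≈ 0.7313

Now also conditioning on root rot=true:
P(wilting | root rot) = 0.48*0.831 + 0.73*0.169 = 0.398880 + 0.123370 = 0.522250
Of this, 0.123370 comes from 0.73*0.169 (the underwatering=true cases).
Hence the posterior is 0.123370/0.522250 ≈ 0.2362.
The drop from 0.7313 to 0.2362 is the explaining-away (discounting) effect.

Pr[underwatering | wilting] ≈ 0.7313; Pr[underwatering | wilting, root rot] ≈ 0.2362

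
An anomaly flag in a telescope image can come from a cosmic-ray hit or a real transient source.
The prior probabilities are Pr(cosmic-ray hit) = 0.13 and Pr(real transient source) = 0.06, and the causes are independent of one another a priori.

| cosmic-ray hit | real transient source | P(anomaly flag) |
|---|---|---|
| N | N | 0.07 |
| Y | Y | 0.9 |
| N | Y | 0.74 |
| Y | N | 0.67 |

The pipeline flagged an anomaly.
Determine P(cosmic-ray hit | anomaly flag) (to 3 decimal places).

Sum P(anomaly flag|·) weighted by the priors over the 4 (cosmic-ray hit, real transient source) configurations:
  P(anomaly flag) = 0.07×0.87×0.94 + 0.74×0.87×0.06 + 0.67×0.13×0.94 + 0.9×0.13×0.06
        = 0.057246 + 0.038628 + 0.081874 + 0.007020 = 0.184768
Keeping only the cosmic-ray hit-present terms gives 0.088894, so
  P(cosmic-ray hit | anomaly flag) = 0.088894 / 0.184768 ≈ 0.481

P(cosmic-ray hit | anomaly flag) ≈ 0.481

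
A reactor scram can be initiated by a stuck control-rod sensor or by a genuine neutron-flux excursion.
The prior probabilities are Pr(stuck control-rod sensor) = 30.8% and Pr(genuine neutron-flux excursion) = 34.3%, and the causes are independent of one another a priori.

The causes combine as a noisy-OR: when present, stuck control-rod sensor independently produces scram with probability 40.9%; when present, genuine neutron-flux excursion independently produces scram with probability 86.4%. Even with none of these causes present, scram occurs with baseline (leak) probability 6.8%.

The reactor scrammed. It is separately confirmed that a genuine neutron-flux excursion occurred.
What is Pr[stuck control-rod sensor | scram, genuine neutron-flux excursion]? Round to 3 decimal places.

Under noisy-OR, P(scram | causes) = 1 − (1−0.068)·∏(1−qᵢ) over the active causes.
Sum P(scram|·) weighted by the priors over both values of stuck control-rod sensor:
  P(scram | genuine neutron-flux excursion) = 0.873248×0.692 + 0.92509×0.308
        = 0.604288 + 0.284928 = 0.889216
The terms with stuck control-rod sensor present sum to 0.284928, so
  P(stuck control-rod sensor | scram, genuine neutron-flux excursion) = 0.284928 / 0.889216 ≈ 0.320

Pr[stuck control-rod sensor | scram, genuine neutron-flux excursion] ≈ 0.320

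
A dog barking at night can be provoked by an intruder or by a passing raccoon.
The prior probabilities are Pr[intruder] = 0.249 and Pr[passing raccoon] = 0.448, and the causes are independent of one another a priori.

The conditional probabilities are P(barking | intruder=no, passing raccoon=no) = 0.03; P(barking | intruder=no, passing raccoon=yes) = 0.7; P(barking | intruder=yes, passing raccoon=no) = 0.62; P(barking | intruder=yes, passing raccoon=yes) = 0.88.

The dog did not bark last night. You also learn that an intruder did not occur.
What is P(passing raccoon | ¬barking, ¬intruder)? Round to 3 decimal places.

P(¬barking | ¬intruder) = 0.97·0.552 + 0.3·0.448 = 0.535440 + 0.134400 = 0.669840
Of this, 0.134400 comes from 0.3·0.448 (the passing raccoon=true cases).
Hence the posterior is 0.134400/0.669840 ≈ 0.201.

P(passing raccoon | ¬barking, ¬intruder) ≈ 0.201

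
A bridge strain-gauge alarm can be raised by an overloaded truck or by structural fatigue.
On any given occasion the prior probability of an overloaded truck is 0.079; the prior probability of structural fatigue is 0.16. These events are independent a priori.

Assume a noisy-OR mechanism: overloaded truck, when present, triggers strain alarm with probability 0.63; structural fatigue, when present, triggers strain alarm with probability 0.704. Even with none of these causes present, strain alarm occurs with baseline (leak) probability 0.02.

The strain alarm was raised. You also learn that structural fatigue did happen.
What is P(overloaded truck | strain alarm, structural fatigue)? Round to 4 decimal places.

P(overloaded truck | strain alarm, structural fatigue) ≈ 0.0974

Under noisy-OR, P(strain alarm | causes) = 1 − (1−0.02)·∏(1−qᵢ) over the active causes.
Sum P(strain alarm|·) weighted by the priors over both values of overloaded truck:
  P(strain alarm | structural fatigue) = 0.70992*0.921 + 0.89267*0.079
        = 0.653836 + 0.070521 = 0.724357
Keeping only the overloaded truck-present terms gives 0.070521, so
  P(overloaded truck | strain alarm, structural fatigue) = 0.070521 / 0.724357 ≈ 0.0974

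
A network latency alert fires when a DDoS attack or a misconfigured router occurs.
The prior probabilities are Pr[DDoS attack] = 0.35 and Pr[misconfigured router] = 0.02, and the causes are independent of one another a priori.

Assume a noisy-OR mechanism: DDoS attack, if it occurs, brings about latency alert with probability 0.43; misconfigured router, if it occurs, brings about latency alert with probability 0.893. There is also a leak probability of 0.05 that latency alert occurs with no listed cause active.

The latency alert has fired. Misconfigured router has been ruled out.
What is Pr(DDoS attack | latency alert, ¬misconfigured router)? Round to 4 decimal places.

Pr(DDoS attack | latency alert, ¬misconfigured router) ≈ 0.8316

Under noisy-OR, P(latency alert | causes) = 1 − (1−0.05)·∏(1−qᵢ) over the active causes.
Weight on DDoS attack=true, given the evidence: 0.4585·0.35 = 0.160475
The normalizing constant is 0.05·0.65 + 0.4585·0.35 = 0.192975
P(DDoS attack | latency alert, ¬misconfigured router) = 0.160475/0.192975 ≈ 0.8316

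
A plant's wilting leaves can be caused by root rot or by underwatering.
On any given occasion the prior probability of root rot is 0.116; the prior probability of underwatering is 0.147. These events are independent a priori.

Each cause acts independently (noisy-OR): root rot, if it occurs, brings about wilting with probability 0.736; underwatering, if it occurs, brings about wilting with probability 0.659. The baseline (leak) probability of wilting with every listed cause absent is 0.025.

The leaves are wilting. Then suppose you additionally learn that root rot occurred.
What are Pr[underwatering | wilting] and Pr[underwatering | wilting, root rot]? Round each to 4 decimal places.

Pr[underwatering | wilting] ≈ 0.5256; Pr[underwatering | wilting, root rot] ≈ 0.1747

Under noisy-OR, P(wilting | causes) = 1 − (1−0.025)·∏(1−qᵢ) over the active causes.
Enumerate the 4 (root rot, underwatering) configurations and weight by the priors:
  P(wilting) = 0.025*0.884*0.853 + 0.667525*0.884*0.147 + 0.7426*0.116*0.853 + 0.912227*0.116*0.147
        = 0.018851 + 0.086744 + 0.073479 + 0.015555 = 0.194629
Keeping only the underwatering-present terms gives 0.102299, so
  P(underwatering | wilting) = 0.102299 / 0.194629 ≈ 0.5256

With the extra evidence:
Numerator (weight on configurations with underwatering): 0.912227×0.147 = 0.134097
Denominator P(wilting | root rot): 0.7426×0.853 + 0.912227×0.147 = 0.767535
Posterior = 0.134097 / 0.767535 ≈ 0.1747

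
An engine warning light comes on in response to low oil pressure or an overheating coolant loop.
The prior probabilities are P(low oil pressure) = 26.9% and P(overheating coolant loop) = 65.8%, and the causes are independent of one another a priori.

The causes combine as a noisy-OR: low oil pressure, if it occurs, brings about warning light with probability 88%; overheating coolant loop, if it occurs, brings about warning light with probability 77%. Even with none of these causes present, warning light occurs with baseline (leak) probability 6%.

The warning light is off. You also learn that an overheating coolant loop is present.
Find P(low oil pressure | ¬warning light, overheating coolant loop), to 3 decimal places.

Under noisy-OR, P(warning light | causes) = 1 − (1−0.06)·∏(1−qᵢ) over the active causes.
Sum P(¬warning light|·) weighted by the priors over both values of low oil pressure:
  P(¬warning light | overheating coolant loop) = 0.2162×0.731 + 0.025944×0.269
        = 0.158042 + 0.006979 = 0.165021
Keeping only the low oil pressure-present terms gives 0.006979, so
  P(low oil pressure | ¬warning light, overheating coolant loop) = 0.006979 / 0.165021 ≈ 0.042

P(low oil pressure | ¬warning light, overheating coolant loop) ≈ 0.042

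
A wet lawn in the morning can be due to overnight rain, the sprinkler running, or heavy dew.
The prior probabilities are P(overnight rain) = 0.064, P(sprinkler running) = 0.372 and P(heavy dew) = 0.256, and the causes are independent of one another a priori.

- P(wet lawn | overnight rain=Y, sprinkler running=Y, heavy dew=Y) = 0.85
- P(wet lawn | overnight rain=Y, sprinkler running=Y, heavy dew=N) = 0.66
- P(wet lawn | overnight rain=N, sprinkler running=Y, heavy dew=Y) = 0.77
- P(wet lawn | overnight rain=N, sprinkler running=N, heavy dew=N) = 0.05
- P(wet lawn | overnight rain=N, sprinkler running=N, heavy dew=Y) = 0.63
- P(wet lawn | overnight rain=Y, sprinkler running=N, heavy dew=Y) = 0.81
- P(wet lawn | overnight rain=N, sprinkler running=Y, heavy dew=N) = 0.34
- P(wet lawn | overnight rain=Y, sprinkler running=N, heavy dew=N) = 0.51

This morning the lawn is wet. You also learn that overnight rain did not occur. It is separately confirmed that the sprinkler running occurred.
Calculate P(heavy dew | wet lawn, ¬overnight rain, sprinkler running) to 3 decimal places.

Numerator (weight on configurations with heavy dew): 0.77*0.256 = 0.197120
Denominator P(wet lawn | ¬overnight rain, sprinkler running): 0.34*0.744 + 0.77*0.256 = 0.450080
Posterior = 0.197120 / 0.450080 ≈ 0.438

P(heavy dew | wet lawn, ¬overnight rain, sprinkler running) ≈ 0.438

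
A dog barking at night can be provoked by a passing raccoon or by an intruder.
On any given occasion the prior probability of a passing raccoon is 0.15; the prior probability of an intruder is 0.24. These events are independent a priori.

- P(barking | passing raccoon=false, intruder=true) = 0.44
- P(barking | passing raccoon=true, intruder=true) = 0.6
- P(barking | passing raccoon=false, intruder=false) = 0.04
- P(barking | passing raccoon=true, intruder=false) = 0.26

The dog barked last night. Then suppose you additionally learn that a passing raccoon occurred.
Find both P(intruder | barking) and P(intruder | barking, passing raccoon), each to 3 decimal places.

P(intruder | barking) ≈ 0.667; P(intruder | barking, passing raccoon) ≈ 0.422

Numerator (weight on configurations with intruder): 0.089760 + 0.021600 = 0.111360
Denominator P(barking): 0.04*0.85*0.76 + 0.44*0.85*0.24 + 0.26*0.15*0.76 + 0.6*0.15*0.24 = 0.166840
P(intruder | barking) = 0.111360/0.166840 ≈ 0.667

Now also conditioning on passing raccoon=true:
For the numerator, keep only intruder=true terms: 0.6×0.24 = 0.144000
Denominator P(barking | passing raccoon): 0.26×0.76 + 0.6×0.24 = 0.341600
P(intruder | barking, passing raccoon) = 0.144000/0.341600 ≈ 0.422
This is intercausal reasoning (explaining away): once passing raccoon accounts for the barking, intruder becomes less likely.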